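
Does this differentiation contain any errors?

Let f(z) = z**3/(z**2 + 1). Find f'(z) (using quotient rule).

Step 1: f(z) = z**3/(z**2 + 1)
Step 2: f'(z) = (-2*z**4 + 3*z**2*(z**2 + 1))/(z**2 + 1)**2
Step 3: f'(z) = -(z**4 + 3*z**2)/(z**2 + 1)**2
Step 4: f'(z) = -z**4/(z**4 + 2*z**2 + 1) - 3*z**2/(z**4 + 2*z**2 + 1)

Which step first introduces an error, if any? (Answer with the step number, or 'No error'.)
Step 3

Step 3 is incorrect due to a sign flip.
The step shows: -(z**4 + 3*z**2)/(z**2 + 1)**2
The correct value should be: (z**4 + 3*z**2)/(z**2 + 1)**2

Explanation: The sign of the whole expression was flipped: the term (z**4 + 3*z**2)/(z**2 + 1)**2 was incorrectly written as -(z**4 + 3*z**2)/(z**2 + 1)**2
The later steps are derived from this incorrect expression, so the error originates in Step 3.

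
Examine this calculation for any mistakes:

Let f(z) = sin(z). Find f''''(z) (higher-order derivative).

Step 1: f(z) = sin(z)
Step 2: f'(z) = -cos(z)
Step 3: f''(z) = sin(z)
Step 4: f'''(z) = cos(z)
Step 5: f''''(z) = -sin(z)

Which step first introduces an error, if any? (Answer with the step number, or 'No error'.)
Step 2

Step 2 is incorrect due to a sign flip.
The step shows: -cos(z)
The correct value should be: cos(z)

Explanation: The sign of the whole expression was flipped: the term cos(z) was incorrectly written as -cos(z)
The later steps are derived from this incorrect expression, so the error originates in Step 2.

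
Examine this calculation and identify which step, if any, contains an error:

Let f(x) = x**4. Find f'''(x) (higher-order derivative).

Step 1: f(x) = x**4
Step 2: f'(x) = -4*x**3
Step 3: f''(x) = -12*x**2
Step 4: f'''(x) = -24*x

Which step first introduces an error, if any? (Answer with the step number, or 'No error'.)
Step 2

Step 2 is incorrect due to a sign flip.
The step shows: -4*x**3
The correct value should be: 4*x**3

Explanation: The sign of the whole expression was flipped: the term 4*x**3 was incorrectly written as -4*x**3
The later steps are derived from this incorrect expression, so the error originates in Step 2.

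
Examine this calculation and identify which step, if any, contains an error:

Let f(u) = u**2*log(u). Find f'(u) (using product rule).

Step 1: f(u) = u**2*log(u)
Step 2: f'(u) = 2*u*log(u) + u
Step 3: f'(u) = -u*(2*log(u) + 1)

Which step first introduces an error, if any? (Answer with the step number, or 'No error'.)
Step 3

Step 3 is incorrect due to a sign flip.
The step shows: -u*(2*log(u) + 1)
The correct value should be: u*(2*log(u) + 1)

Explanation: The sign of the whole expression was flipped: the term u*(2*log(u) + 1) was incorrectly written as -u*(2*log(u) + 1)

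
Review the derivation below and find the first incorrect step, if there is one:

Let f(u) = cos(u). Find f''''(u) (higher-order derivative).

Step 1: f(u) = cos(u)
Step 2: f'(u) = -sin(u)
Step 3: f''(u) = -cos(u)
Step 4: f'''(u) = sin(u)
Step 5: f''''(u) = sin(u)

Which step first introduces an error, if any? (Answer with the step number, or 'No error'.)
Step 5

Step 5 is incorrect due to a wrong trig function.
The step shows: sin(u)
The correct value should be: cos(u)

Explanation: cos(u) was incorrectly written as sin(u): the term cos(u) was incorrectly written as sin(u)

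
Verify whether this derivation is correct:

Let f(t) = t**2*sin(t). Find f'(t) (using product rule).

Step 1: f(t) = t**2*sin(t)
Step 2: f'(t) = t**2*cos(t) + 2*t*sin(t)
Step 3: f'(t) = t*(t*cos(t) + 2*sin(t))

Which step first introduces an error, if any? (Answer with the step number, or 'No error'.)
No error

All steps in this derivation are correct.
The final answer f'(t) = t*(t*cos(t) + 2*sin(t)) is valid.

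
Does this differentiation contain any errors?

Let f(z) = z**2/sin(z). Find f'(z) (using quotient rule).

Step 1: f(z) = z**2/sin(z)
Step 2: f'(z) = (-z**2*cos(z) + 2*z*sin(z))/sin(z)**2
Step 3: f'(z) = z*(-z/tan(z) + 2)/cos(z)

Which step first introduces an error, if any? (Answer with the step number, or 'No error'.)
Step 3

Step 3 is incorrect due to a wrong trig function.
The step shows: z*(-z/tan(z) + 2)/cos(z)
The correct value should be: z*(-z/tan(z) + 2)/sin(z)

Explanation: sin(z) was incorrectly written as cos(z): the term z*(-z/tan(z) + 2)/sin(z) was incorrectly written as z*(-z/tan(z) + 2)/cos(z)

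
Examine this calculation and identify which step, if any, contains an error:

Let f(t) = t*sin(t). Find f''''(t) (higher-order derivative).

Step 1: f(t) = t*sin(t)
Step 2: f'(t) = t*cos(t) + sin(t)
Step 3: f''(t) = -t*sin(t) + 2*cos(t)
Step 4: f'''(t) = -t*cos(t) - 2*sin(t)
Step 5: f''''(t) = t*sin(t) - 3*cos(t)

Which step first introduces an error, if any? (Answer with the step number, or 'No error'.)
Step 4

Step 4 is incorrect due to a wrong coefficient.
The step shows: -t*cos(t) - 2*sin(t)
The correct value should be: -t*cos(t) - 3*sin(t)

Explanation: The coefficient -3 was incorrectly written as -2: the term -3*sin(t) was incorrectly written as -2*sin(t)
The later steps are derived from this incorrect expression, so the error originates in Step 4.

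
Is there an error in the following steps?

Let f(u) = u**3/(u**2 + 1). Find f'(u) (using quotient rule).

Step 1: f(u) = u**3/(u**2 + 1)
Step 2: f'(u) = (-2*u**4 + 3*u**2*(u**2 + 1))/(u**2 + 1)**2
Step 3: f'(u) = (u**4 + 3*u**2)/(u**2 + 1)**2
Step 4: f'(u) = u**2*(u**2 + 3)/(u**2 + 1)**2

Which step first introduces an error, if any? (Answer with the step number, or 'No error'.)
No error

All steps in this derivation are correct.
The final answer f'(u) = u**2*(u**2 + 3)/(u**2 + 1)**2 is valid.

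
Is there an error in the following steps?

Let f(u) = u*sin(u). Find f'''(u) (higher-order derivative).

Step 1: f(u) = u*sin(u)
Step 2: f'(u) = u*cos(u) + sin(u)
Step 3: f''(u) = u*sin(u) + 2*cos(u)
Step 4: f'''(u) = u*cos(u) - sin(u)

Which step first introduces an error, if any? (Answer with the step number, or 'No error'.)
Step 3

Step 3 is incorrect due to a sign flip.
The step shows: u*sin(u) + 2*cos(u)
The correct value should be: -u*sin(u) + 2*cos(u)

Explanation: The sign of one term was flipped: the term -u*sin(u) was incorrectly written as u*sin(u)
The later steps are derived from this incorrect expression, so the error originates in Step 3.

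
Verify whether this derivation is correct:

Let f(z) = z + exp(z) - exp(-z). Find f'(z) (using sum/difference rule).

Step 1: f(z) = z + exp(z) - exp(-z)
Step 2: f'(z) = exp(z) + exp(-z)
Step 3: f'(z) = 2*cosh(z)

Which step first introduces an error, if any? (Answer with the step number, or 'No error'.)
Step 2

Step 2 is incorrect due to a dropped term.
The step shows: exp(z) + exp(-z)
The correct value should be: exp(z) + 1 + exp(-z)

Explanation: A term was dropped: the term 1 was incorrectly omitted
The later steps are derived from this incorrect expression, so the error originates in Step 2.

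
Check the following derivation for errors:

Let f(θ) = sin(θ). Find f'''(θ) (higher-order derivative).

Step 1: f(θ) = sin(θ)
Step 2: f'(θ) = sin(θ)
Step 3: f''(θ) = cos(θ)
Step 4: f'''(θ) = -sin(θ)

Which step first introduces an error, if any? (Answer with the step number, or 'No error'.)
Step 2

Step 2 is incorrect due to a wrong trig function.
The step shows: sin(θ)
The correct value should be: cos(θ)

Explanation: cos(θ) was incorrectly written as sin(θ): the term cos(θ) was incorrectly written as sin(θ)
The later steps are derived from this incorrect expression, so the error originates in Step 2.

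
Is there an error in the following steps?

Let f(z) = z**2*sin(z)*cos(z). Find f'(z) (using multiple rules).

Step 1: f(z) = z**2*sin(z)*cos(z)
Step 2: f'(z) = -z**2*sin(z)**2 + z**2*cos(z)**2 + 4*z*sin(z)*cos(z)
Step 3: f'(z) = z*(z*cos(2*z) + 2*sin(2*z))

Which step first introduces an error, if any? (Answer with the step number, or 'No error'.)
Step 2

Step 2 is incorrect due to a wrong coefficient.
The step shows: -z**2*sin(z)**2 + z**2*cos(z)**2 + 4*z*sin(z)*cos(z)
The correct value should be: -z**2*sin(z)**2 + z**2*cos(z)**2 + 2*z*sin(z)*cos(z)

Explanation: The coefficient 2 was incorrectly written as 4: the term 2*z*sin(z)*cos(z) was incorrectly written as 4*z*sin(z)*cos(z)
The later steps are derived from this incorrect expression, so the error originates in Step 2.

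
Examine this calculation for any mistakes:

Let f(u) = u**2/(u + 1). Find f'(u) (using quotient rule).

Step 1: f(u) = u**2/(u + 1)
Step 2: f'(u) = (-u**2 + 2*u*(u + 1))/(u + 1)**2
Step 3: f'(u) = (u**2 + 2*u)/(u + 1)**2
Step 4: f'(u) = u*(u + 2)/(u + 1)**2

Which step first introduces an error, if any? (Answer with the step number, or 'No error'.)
No error

All steps in this derivation are correct.
The final answer f'(u) = u*(u + 2)/(u + 1)**2 is valid.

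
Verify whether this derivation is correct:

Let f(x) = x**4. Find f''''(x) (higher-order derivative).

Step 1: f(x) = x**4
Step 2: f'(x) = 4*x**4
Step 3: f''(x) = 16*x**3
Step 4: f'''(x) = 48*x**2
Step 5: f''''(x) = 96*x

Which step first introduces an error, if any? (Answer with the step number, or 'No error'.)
Step 2

Step 2 is incorrect due to a wrong exponent.
The step shows: 4*x**4
The correct value should be: 4*x**3

Explanation: The exponent 3 on x was incorrectly written as 4: the term 4*x**3 was incorrectly written as 4*x**4
The later steps are derived from this incorrect expression, so the error originates in Step 2.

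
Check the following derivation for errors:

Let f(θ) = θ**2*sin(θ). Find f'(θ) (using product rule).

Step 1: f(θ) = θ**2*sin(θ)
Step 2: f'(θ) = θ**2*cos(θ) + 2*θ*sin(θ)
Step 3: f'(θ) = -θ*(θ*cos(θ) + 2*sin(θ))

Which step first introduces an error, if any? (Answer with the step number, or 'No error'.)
Step 3

Step 3 is incorrect due to a sign flip.
The step shows: -θ*(θ*cos(θ) + 2*sin(θ))
The correct value should be: θ*(θ*cos(θ) + 2*sin(θ))

Explanation: The sign of the whole expression was flipped: the term θ*(θ*cos(θ) + 2*sin(θ)) was incorrectly written as -θ*(θ*cos(θ) + 2*sin(θ))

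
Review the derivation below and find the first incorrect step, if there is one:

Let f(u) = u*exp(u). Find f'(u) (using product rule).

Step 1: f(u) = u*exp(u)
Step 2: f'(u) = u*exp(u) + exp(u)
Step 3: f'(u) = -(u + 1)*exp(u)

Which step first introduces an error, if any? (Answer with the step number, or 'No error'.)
Step 3

Step 3 is incorrect due to a sign flip.
The step shows: -(u + 1)*exp(u)
The correct value should be: (u + 1)*exp(u)

Explanation: The sign of the whole expression was flipped: the term (u + 1)*exp(u) was incorrectly written as -(u + 1)*exp(u)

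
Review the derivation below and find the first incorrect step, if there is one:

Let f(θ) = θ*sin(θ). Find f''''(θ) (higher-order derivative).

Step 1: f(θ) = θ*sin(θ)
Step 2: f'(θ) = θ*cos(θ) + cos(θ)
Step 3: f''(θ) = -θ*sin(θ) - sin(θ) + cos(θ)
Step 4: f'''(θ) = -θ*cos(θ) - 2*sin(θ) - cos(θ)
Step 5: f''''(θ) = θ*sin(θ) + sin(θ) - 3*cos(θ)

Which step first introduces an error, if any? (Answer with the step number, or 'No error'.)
Step 2

Step 2 is incorrect due to a wrong trig function.
The step shows: θ*cos(θ) + cos(θ)
The correct value should be: θ*cos(θ) + sin(θ)

Explanation: sin(θ) was incorrectly written as cos(θ): the term sin(θ) was incorrectly written as cos(θ)
The later steps are derived from this incorrect expression, so the error originates in Step 2.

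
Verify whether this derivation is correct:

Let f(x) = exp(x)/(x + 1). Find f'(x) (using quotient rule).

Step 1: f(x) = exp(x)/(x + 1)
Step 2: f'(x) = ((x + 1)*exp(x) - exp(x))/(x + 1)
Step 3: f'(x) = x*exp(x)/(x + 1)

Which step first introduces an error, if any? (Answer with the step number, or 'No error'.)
Step 2

Step 2 is incorrect due to a wrong exponent.
The step shows: ((x + 1)*exp(x) - exp(x))/(x + 1)
The correct value should be: ((x + 1)*exp(x) - exp(x))/(x + 1)**2

Explanation: The exponent -2 on x + 1 was incorrectly written as -1: the term ((x + 1)*exp(x) - exp(x))/(x + 1)**2 was incorrectly written as ((x + 1)*exp(x) - exp(x))/(x + 1)
The later steps are derived from this incorrect expression, so the error originates in Step 2.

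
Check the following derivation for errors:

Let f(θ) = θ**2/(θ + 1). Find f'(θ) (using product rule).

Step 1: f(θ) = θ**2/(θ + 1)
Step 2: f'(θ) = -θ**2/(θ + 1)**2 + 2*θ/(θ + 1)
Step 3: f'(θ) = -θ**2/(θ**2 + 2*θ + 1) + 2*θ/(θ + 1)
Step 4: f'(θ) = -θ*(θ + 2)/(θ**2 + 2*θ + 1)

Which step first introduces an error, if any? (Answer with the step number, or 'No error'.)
Step 4

Step 4 is incorrect due to a sign flip.
The step shows: -θ*(θ + 2)/(θ**2 + 2*θ + 1)
The correct value should be: θ*(θ + 2)/(θ**2 + 2*θ + 1)

Explanation: The sign of the whole expression was flipped: the term θ*(θ + 2)/(θ**2 + 2*θ + 1) was incorrectly written as -θ*(θ + 2)/(θ**2 + 2*θ + 1)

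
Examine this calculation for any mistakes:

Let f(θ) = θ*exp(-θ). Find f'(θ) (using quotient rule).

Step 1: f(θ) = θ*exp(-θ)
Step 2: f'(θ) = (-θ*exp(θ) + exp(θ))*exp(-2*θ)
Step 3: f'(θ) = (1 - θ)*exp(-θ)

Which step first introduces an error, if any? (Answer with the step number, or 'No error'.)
No error

All steps in this derivation are correct.
The final answer f'(θ) = (1 - θ)*exp(-θ) is valid.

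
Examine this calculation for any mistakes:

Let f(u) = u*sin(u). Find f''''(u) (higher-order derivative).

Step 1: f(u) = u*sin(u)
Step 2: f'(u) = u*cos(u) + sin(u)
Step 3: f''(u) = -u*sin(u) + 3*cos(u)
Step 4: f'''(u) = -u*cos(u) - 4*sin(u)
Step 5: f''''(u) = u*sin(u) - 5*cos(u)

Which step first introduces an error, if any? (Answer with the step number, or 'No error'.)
Step 3

Step 3 is incorrect due to a wrong coefficient.
The step shows: -u*sin(u) + 3*cos(u)
The correct value should be: -u*sin(u) + 2*cos(u)

Explanation: The coefficient 2 was incorrectly written as 3: the term 2*cos(u) was incorrectly written as 3*cos(u)
The later steps are derived from this incorrect expression, so the error originates in Step 3.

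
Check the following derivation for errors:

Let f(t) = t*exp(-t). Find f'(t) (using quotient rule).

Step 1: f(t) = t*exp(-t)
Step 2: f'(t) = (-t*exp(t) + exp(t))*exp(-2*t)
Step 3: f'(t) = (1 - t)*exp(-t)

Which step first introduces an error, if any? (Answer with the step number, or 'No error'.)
No error

All steps in this derivation are correct.
The final answer f'(t) = (1 - t)*exp(-t) is valid.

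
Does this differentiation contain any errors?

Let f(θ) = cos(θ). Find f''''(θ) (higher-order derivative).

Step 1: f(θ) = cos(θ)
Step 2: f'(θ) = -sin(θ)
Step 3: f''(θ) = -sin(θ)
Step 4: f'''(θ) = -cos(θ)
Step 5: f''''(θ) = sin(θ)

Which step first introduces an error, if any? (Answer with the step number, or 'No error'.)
Step 3

Step 3 is incorrect due to a wrong trig function.
The step shows: -sin(θ)
The correct value should be: -cos(θ)

Explanation: cos(θ) was incorrectly written as sin(θ): the term -cos(θ) was incorrectly written as -sin(θ)
The later steps are derived from this incorrect expression, so the error originates in Step 3.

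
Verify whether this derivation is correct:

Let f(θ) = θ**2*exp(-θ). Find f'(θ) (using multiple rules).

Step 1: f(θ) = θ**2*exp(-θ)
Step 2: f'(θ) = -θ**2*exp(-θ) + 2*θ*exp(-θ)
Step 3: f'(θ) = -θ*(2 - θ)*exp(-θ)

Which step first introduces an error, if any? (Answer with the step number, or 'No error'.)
Step 3

Step 3 is incorrect due to a sign flip.
The step shows: -θ*(2 - θ)*exp(-θ)
The correct value should be: θ*(2 - θ)*exp(-θ)

Explanation: The sign of the whole expression was flipped: the term θ*(2 - θ)*exp(-θ) was incorrectly written as -θ*(2 - θ)*exp(-θ)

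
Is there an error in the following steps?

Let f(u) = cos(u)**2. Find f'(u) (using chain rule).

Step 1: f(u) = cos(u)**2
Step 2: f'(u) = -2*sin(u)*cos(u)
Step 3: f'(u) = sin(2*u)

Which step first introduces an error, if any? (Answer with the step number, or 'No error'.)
Step 3

Step 3 is incorrect due to a sign flip.
The step shows: sin(2*u)
The correct value should be: -sin(2*u)

Explanation: The sign of the whole expression was flipped: the term -sin(2*u) was incorrectly written as sin(2*u)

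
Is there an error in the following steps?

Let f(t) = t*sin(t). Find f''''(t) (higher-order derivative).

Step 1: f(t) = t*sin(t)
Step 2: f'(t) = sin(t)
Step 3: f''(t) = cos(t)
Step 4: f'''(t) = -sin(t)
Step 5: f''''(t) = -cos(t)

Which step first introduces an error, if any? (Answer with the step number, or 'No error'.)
Step 2

Step 2 is incorrect due to a dropped term.
The step shows: sin(t)
The correct value should be: t*cos(t) + sin(t)

Explanation: A term was dropped: the term t*cos(t) was incorrectly omitted
The later steps are derived from this incorrect expression, so the error originates in Step 2.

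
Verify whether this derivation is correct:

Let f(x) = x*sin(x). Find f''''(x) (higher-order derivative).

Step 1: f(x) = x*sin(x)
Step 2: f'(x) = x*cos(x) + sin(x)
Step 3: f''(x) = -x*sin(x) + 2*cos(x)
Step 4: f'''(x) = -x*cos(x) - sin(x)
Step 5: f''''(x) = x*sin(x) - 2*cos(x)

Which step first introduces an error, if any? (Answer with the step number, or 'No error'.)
Step 4

Step 4 is incorrect due to a wrong coefficient.
The step shows: -x*cos(x) - sin(x)
The correct value should be: -x*cos(x) - 3*sin(x)

Explanation: The coefficient -3 was incorrectly written as -1: the term -3*sin(x) was incorrectly written as -sin(x)
The later steps are derived from this incorrect expression, so the error originates in Step 4.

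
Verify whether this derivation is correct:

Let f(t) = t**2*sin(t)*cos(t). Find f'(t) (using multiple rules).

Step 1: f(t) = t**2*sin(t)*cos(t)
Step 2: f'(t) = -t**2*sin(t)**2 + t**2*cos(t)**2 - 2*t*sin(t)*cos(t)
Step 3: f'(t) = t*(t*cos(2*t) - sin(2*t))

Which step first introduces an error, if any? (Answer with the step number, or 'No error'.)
Step 2

Step 2 is incorrect due to a sign flip.
The step shows: -t**2*sin(t)**2 + t**2*cos(t)**2 - 2*t*sin(t)*cos(t)
The correct value should be: -t**2*sin(t)**2 + t**2*cos(t)**2 + 2*t*sin(t)*cos(t)

Explanation: The sign of one term was flipped: the term 2*t*sin(t)*cos(t) was incorrectly written as -2*t*sin(t)*cos(t)
The later steps are derived from this incorrect expression, so the error originates in Step 2.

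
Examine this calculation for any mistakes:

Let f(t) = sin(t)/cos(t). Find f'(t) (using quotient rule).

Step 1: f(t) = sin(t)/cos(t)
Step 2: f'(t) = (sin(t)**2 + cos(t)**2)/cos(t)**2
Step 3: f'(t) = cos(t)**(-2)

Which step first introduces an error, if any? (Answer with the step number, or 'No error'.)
No error

All steps in this derivation are correct.
The final answer f'(t) = cos(t)**(-2) is valid.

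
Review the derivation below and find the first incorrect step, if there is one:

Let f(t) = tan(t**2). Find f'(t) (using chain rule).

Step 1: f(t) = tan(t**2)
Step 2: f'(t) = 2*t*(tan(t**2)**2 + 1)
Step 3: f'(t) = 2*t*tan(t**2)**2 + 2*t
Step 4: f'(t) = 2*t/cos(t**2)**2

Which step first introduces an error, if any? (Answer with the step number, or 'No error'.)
No error

All steps in this derivation are correct.
The final answer f'(t) = 2*t/cos(t**2)**2 is valid.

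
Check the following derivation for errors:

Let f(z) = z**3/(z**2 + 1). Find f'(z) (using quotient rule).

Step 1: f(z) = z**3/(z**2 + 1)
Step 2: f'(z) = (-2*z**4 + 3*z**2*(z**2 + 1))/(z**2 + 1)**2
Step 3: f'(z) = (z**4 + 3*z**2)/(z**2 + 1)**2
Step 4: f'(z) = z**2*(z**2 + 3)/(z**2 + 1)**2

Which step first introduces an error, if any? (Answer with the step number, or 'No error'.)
No error

All steps in this derivation are correct.
The final answer f'(z) = z**2*(z**2 + 3)/(z**2 + 1)**2 is valid.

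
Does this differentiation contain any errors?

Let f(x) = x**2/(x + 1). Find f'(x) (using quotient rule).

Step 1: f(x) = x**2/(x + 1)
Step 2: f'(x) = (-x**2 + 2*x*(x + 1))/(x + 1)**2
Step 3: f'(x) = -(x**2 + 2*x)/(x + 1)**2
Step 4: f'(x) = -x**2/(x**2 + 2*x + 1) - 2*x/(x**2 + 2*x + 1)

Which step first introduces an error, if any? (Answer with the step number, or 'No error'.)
Step 3

Step 3 is incorrect due to a sign flip.
The step shows: -(x**2 + 2*x)/(x + 1)**2
The correct value should be: (x**2 + 2*x)/(x + 1)**2

Explanation: The sign of the whole expression was flipped: the term (x**2 + 2*x)/(x + 1)**2 was incorrectly written as -(x**2 + 2*x)/(x + 1)**2
The later steps are derived from this incorrect expression, so the error originates in Step 3.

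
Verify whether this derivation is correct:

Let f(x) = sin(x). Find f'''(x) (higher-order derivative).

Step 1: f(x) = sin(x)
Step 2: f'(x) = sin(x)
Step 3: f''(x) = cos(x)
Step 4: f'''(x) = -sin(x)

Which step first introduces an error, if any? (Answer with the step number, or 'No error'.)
Step 2

Step 2 is incorrect due to a wrong trig function.
The step shows: sin(x)
The correct value should be: cos(x)

Explanation: cos(x) was incorrectly written as sin(x): the term cos(x) was incorrectly written as sin(x)
The later steps are derived from this incorrect expression, so the error originates in Step 2.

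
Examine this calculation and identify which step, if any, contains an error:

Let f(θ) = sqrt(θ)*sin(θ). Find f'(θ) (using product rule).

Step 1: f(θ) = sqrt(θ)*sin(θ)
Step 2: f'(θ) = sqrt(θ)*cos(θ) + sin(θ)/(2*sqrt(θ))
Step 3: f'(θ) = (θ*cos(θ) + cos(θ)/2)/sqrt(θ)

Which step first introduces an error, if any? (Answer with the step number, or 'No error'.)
Step 3

Step 3 is incorrect due to a wrong trig function.
The step shows: (θ*cos(θ) + cos(θ)/2)/sqrt(θ)
The correct value should be: (θ*cos(θ) + sin(θ)/2)/sqrt(θ)

Explanation: sin(θ) was incorrectly written as cos(θ): the term (θ*cos(θ) + sin(θ)/2)/sqrt(θ) was incorrectly written as (θ*cos(θ) + cos(θ)/2)/sqrt(θ)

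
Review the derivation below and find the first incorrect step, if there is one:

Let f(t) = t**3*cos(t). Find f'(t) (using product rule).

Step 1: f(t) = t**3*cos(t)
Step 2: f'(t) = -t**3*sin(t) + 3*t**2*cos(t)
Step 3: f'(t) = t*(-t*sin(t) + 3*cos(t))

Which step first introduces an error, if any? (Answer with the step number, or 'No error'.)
Step 3

Step 3 is incorrect due to a wrong exponent.
The step shows: t*(-t*sin(t) + 3*cos(t))
The correct value should be: t**2*(-t*sin(t) + 3*cos(t))

Explanation: The exponent 2 on t was incorrectly written as 1: the term t**2*(-t*sin(t) + 3*cos(t)) was incorrectly written as t*(-t*sin(t) + 3*cos(t))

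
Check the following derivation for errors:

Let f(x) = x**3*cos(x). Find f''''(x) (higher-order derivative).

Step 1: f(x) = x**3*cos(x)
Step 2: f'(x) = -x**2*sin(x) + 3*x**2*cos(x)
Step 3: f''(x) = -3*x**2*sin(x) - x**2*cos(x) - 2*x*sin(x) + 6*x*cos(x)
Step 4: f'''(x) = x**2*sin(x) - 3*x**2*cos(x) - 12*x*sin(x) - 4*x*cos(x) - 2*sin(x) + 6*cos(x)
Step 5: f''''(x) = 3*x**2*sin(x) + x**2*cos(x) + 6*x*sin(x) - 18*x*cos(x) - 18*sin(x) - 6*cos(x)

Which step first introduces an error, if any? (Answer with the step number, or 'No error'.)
Step 2

Step 2 is incorrect due to a wrong exponent.
The step shows: -x**2*sin(x) + 3*x**2*cos(x)
The correct value should be: -x**3*sin(x) + 3*x**2*cos(x)

Explanation: The exponent 3 on x was incorrectly written as 2: the term -x**3*sin(x) was incorrectly written as -x**2*sin(x)
The later steps are derived from this incorrect expression, so the error originates in Step 2.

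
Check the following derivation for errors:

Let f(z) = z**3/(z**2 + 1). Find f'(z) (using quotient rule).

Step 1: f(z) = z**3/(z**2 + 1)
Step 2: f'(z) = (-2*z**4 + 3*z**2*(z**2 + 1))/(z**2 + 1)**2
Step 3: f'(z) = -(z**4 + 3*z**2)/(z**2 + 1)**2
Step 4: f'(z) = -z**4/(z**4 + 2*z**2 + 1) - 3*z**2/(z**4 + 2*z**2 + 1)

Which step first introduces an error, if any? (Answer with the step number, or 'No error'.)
Step 3

Step 3 is incorrect due to a sign flip.
The step shows: -(z**4 + 3*z**2)/(z**2 + 1)**2
The correct value should be: (z**4 + 3*z**2)/(z**2 + 1)**2

Explanation: The sign of the whole expression was flipped: the term (z**4 + 3*z**2)/(z**2 + 1)**2 was incorrectly written as -(z**4 + 3*z**2)/(z**2 + 1)**2
The later steps are derived from this incorrect expression, so the error originates in Step 3.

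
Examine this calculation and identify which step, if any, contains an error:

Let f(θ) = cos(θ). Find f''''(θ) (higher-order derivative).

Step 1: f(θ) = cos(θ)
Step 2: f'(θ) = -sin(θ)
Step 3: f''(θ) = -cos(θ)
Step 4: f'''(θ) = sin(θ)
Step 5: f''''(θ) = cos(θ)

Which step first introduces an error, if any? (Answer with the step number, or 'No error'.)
No error

All steps in this derivation are correct.
The final answer f''''(θ) = cos(θ) is valid.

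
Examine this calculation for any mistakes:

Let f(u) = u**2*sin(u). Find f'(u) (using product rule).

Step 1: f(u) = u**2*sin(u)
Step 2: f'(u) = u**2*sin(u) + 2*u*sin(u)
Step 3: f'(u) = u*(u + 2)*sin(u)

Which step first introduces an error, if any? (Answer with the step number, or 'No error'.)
Step 2

Step 2 is incorrect due to a wrong trig function.
The step shows: u**2*sin(u) + 2*u*sin(u)
The correct value should be: u**2*cos(u) + 2*u*sin(u)

Explanation: cos(u) was incorrectly written as sin(u): the term u**2*cos(u) was incorrectly written as u**2*sin(u)
The later steps are derived from this incorrect expression, so the error originates in Step 2.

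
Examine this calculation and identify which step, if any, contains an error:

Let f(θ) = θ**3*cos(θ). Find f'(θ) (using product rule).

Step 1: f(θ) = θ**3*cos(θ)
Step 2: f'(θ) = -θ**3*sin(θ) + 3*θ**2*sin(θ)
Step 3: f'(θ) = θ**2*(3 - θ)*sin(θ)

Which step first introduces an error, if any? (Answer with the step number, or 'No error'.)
Step 2

Step 2 is incorrect due to a wrong trig function.
The step shows: -θ**3*sin(θ) + 3*θ**2*sin(θ)
The correct value should be: -θ**3*sin(θ) + 3*θ**2*cos(θ)

Explanation: cos(θ) was incorrectly written as sin(θ): the term 3*θ**2*cos(θ) was incorrectly written as 3*θ**2*sin(θ)
The later steps are derived from this incorrect expression, so the error originates in Step 2.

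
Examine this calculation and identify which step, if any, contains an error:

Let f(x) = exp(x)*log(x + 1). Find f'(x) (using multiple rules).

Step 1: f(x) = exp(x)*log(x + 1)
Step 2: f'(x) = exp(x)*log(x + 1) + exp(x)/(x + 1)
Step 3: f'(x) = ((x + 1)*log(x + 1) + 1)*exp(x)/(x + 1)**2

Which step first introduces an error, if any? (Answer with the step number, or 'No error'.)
Step 3

Step 3 is incorrect due to a wrong exponent.
The step shows: ((x + 1)*log(x + 1) + 1)*exp(x)/(x + 1)**2
The correct value should be: ((x + 1)*log(x + 1) + 1)*exp(x)/(x + 1)

Explanation: The exponent -1 on x + 1 was incorrectly written as -2: the term ((x + 1)*log(x + 1) + 1)*exp(x)/(x + 1) was incorrectly written as ((x + 1)*log(x + 1) + 1)*exp(x)/(x + 1)**2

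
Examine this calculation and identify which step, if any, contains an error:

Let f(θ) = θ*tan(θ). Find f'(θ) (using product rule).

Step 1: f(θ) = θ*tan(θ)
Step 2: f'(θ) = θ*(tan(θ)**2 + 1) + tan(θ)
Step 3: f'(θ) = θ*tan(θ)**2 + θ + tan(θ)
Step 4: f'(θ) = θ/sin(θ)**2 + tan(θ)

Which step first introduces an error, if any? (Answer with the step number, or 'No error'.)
Step 4

Step 4 is incorrect due to a wrong trig function.
The step shows: θ/sin(θ)**2 + tan(θ)
The correct value should be: θ/cos(θ)**2 + tan(θ)

Explanation: cos(θ) was incorrectly written as sin(θ): the term θ/cos(θ)**2 was incorrectly written as θ/sin(θ)**2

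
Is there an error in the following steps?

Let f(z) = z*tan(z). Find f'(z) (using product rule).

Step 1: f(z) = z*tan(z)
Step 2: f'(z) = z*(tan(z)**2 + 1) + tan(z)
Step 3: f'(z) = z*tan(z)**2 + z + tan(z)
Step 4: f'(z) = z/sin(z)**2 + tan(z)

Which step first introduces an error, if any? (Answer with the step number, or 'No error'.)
Step 4

Step 4 is incorrect due to a wrong trig function.
The step shows: z/sin(z)**2 + tan(z)
The correct value should be: z/cos(z)**2 + tan(z)

Explanation: cos(z) was incorrectly written as sin(z): the term z/cos(z)**2 was incorrectly written as z/sin(z)**2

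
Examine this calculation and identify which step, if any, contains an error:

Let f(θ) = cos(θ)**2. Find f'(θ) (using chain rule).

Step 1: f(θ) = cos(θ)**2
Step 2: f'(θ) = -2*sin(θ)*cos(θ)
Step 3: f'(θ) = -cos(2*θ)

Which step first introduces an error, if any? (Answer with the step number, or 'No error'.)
Step 3

Step 3 is incorrect due to a wrong trig function.
The step shows: -cos(2*θ)
The correct value should be: -sin(2*θ)

Explanation: sin(2*θ) was incorrectly written as cos(2*θ): the term -sin(2*θ) was incorrectly written as -cos(2*θ)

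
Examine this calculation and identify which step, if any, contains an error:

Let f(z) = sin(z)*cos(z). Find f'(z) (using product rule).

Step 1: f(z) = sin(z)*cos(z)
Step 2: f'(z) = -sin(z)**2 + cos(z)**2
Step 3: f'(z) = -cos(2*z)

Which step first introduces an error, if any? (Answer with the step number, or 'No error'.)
Step 3

Step 3 is incorrect due to a sign flip.
The step shows: -cos(2*z)
The correct value should be: cos(2*z)

Explanation: The sign of the whole expression was flipped: the term cos(2*z) was incorrectly written as -cos(2*z)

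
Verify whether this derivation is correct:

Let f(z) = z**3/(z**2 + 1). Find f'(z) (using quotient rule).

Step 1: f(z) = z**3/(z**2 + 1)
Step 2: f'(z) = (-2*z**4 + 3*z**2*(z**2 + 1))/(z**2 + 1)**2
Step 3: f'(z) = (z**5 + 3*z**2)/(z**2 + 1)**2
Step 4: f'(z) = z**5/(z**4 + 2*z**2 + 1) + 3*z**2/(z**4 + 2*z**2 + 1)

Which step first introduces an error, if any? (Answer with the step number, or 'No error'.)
Step 3

Step 3 is incorrect due to a wrong exponent.
The step shows: (z**5 + 3*z**2)/(z**2 + 1)**2
The correct value should be: (z**4 + 3*z**2)/(z**2 + 1)**2

Explanation: The exponent 4 on z was incorrectly written as 5: the term (z**4 + 3*z**2)/(z**2 + 1)**2 was incorrectly written as (z**5 + 3*z**2)/(z**2 + 1)**2
The later steps are derived from this incorrect expression, so the error originates in Step 3.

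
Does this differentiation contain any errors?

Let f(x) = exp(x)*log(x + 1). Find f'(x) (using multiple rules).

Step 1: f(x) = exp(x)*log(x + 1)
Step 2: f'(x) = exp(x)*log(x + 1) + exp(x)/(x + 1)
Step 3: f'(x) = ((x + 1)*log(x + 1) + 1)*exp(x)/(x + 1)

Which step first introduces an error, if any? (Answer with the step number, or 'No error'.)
No error

All steps in this derivation are correct.
The final answer f'(x) = ((x + 1)*log(x + 1) + 1)*exp(x)/(x + 1) is valid.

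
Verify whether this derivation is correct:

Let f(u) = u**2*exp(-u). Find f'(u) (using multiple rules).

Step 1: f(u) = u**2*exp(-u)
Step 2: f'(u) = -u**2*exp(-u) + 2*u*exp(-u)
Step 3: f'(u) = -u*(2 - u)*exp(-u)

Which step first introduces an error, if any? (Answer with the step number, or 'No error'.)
Step 3

Step 3 is incorrect due to a sign flip.
The step shows: -u*(2 - u)*exp(-u)
The correct value should be: u*(2 - u)*exp(-u)

Explanation: The sign of the whole expression was flipped: the term u*(2 - u)*exp(-u) was incorrectly written as -u*(2 - u)*exp(-u)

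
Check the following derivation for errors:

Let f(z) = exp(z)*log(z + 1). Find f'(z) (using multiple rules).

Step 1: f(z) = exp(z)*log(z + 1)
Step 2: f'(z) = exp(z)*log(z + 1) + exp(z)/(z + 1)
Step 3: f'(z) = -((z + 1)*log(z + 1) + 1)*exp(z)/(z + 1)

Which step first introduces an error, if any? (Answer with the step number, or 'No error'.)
Step 3

Step 3 is incorrect due to a sign flip.
The step shows: -((z + 1)*log(z + 1) + 1)*exp(z)/(z + 1)
The correct value should be: ((z + 1)*log(z + 1) + 1)*exp(z)/(z + 1)

Explanation: The sign of the whole expression was flipped: the term ((z + 1)*log(z + 1) + 1)*exp(z)/(z + 1) was incorrectly written as -((z + 1)*log(z + 1) + 1)*exp(z)/(z + 1)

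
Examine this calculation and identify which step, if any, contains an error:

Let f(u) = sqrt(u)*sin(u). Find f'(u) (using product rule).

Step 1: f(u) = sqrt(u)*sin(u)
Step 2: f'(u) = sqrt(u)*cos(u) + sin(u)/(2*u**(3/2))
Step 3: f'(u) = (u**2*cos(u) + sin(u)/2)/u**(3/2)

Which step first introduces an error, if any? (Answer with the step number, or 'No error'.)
Step 2

Step 2 is incorrect due to a wrong exponent.
The step shows: sqrt(u)*cos(u) + sin(u)/(2*u**(3/2))
The correct value should be: sqrt(u)*cos(u) + sin(u)/(2*sqrt(u))

Explanation: The exponent -1/2 on u was incorrectly written as -3/2: the term sin(u)/(2*sqrt(u)) was incorrectly written as sin(u)/(2*u**(3/2))
The later steps are derived from this incorrect expression, so the error originates in Step 2.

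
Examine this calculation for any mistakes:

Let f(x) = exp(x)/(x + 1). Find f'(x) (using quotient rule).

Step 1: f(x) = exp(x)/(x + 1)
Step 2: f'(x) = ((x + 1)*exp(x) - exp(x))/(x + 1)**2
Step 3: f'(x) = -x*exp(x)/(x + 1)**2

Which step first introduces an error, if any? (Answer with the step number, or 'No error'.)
Step 3

Step 3 is incorrect due to a sign flip.
The step shows: -x*exp(x)/(x + 1)**2
The correct value should be: x*exp(x)/(x + 1)**2

Explanation: The sign of the whole expression was flipped: the term x*exp(x)/(x + 1)**2 was incorrectly written as -x*exp(x)/(x + 1)**2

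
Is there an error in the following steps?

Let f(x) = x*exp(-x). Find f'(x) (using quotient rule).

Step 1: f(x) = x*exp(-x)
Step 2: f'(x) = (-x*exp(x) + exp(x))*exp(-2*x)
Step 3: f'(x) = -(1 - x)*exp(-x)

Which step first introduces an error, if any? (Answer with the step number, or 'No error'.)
Step 3

Step 3 is incorrect due to a sign flip.
The step shows: -(1 - x)*exp(-x)
The correct value should be: (1 - x)*exp(-x)

Explanation: The sign of the whole expression was flipped: the term (1 - x)*exp(-x) was incorrectly written as -(1 - x)*exp(-x)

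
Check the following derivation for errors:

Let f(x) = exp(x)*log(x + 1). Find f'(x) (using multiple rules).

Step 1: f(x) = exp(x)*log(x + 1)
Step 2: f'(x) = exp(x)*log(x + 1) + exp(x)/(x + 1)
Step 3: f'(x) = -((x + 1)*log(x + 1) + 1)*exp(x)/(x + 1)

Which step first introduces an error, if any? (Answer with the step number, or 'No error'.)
Step 3

Step 3 is incorrect due to a sign flip.
The step shows: -((x + 1)*log(x + 1) + 1)*exp(x)/(x + 1)
The correct value should be: ((x + 1)*log(x + 1) + 1)*exp(x)/(x + 1)

Explanation: The sign of the whole expression was flipped: the term ((x + 1)*log(x + 1) + 1)*exp(x)/(x + 1) was incorrectly written as -((x + 1)*log(x + 1) + 1)*exp(x)/(x + 1)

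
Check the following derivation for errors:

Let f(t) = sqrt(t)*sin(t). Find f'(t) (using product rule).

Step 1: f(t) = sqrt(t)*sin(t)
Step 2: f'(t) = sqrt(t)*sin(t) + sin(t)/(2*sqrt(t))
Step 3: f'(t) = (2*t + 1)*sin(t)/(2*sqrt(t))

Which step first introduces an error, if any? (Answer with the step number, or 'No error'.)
Step 2

Step 2 is incorrect due to a wrong trig function.
The step shows: sqrt(t)*sin(t) + sin(t)/(2*sqrt(t))
The correct value should be: sqrt(t)*cos(t) + sin(t)/(2*sqrt(t))

Explanation: cos(t) was incorrectly written as sin(t): the term sqrt(t)*cos(t) was incorrectly written as sqrt(t)*sin(t)
The later steps are derived from this incorrect expression, so the error originates in Step 2.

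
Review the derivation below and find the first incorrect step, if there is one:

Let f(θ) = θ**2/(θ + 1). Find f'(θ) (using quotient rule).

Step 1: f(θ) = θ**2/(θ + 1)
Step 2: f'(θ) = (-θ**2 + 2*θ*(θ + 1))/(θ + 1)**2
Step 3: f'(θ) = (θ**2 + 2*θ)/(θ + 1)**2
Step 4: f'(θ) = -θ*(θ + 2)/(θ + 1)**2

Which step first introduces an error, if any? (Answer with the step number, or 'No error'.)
Step 4

Step 4 is incorrect due to a sign flip.
The step shows: -θ*(θ + 2)/(θ + 1)**2
The correct value should be: θ*(θ + 2)/(θ + 1)**2

Explanation: The sign of the whole expression was flipped: the term θ*(θ + 2)/(θ + 1)**2 was incorrectly written as -θ*(θ + 2)/(θ + 1)**2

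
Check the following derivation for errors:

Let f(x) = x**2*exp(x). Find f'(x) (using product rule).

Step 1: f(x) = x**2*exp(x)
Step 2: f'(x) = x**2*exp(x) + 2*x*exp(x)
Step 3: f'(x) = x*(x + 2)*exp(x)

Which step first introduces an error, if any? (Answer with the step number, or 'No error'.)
No error

All steps in this derivation are correct.
The final answer f'(x) = x*(x + 2)*exp(x) is valid.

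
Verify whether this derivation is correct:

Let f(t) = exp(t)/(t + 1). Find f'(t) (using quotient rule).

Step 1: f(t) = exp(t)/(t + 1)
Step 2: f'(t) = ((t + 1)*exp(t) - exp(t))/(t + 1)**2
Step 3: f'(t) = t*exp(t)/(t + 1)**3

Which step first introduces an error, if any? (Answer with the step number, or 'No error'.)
Step 3

Step 3 is incorrect due to a wrong exponent.
The step shows: t*exp(t)/(t + 1)**3
The correct value should be: t*exp(t)/(t + 1)**2

Explanation: The exponent -2 on t + 1 was incorrectly written as -3: the term t*exp(t)/(t + 1)**2 was incorrectly written as t*exp(t)/(t + 1)**3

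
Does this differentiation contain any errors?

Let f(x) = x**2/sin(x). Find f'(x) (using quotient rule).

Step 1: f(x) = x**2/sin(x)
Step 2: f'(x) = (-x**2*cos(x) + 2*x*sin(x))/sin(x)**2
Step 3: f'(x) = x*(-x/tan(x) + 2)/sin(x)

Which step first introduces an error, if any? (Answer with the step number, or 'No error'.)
No error

All steps in this derivation are correct.
The final answer f'(x) = x*(-x/tan(x) + 2)/sin(x) is valid.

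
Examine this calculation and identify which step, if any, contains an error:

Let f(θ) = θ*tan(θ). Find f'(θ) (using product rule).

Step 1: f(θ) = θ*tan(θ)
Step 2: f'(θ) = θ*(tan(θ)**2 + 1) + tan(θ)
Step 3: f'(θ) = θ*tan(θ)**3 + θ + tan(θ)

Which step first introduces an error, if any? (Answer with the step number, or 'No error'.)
Step 3

Step 3 is incorrect due to a wrong exponent.
The step shows: θ*tan(θ)**3 + θ + tan(θ)
The correct value should be: θ*tan(θ)**2 + θ + tan(θ)

Explanation: The exponent 2 on tan(θ) was incorrectly written as 3: the term θ*tan(θ)**2 was incorrectly written as θ*tan(θ)**3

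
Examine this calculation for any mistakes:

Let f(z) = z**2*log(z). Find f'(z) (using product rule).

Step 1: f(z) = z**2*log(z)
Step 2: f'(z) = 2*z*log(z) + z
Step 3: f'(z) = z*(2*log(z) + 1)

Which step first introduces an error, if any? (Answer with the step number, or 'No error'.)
No error

All steps in this derivation are correct.
The final answer f'(z) = z*(2*log(z) + 1) is valid.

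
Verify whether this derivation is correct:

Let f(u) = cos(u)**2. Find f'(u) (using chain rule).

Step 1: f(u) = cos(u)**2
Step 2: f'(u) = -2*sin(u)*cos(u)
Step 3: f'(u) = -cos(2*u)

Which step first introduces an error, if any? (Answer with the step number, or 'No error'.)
Step 3

Step 3 is incorrect due to a wrong trig function.
The step shows: -cos(2*u)
The correct value should be: -sin(2*u)

Explanation: sin(2*u) was incorrectly written as cos(2*u): the term -sin(2*u) was incorrectly written as -cos(2*u)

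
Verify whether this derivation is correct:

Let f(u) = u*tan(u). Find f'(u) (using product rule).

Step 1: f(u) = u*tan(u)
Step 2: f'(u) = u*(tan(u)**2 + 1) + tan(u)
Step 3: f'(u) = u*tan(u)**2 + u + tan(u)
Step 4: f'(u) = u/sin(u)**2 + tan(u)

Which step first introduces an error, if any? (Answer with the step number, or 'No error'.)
Step 4

Step 4 is incorrect due to a wrong trig function.
The step shows: u/sin(u)**2 + tan(u)
The correct value should be: u/cos(u)**2 + tan(u)

Explanation: cos(u) was incorrectly written as sin(u): the term u/cos(u)**2 was incorrectly written as u/sin(u)**2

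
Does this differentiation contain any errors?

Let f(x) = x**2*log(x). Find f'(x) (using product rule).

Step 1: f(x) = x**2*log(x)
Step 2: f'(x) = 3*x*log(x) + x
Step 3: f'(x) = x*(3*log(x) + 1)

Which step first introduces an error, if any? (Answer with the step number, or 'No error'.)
Step 2

Step 2 is incorrect due to a wrong coefficient.
The step shows: 3*x*log(x) + x
The correct value should be: 2*x*log(x) + x

Explanation: The coefficient 2 was incorrectly written as 3: the term 2*x*log(x) was incorrectly written as 3*x*log(x)
The later steps are derived from this incorrect expression, so the error originates in Step 2.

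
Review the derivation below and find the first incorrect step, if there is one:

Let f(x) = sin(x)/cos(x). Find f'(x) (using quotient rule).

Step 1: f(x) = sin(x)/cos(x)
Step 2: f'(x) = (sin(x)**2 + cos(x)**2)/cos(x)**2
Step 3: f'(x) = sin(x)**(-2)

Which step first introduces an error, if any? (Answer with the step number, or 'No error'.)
Step 3

Step 3 is incorrect due to a wrong trig function.
The step shows: sin(x)**(-2)
The correct value should be: cos(x)**(-2)

Explanation: cos(x) was incorrectly written as sin(x): the term cos(x)**(-2) was incorrectly written as sin(x)**(-2)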